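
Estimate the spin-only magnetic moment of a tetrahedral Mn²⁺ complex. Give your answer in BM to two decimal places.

5.92 BM

Mn²⁺: group 7, so d-count = 7 − 2 = 5.
With tetrahedral geometry the complex is necessarily high-spin.
Configuration: e² t₂³ → 5 unpaired electrons.
μ(spin-only) = √[5(5+2)] = √35 ≈ 5.92 BM.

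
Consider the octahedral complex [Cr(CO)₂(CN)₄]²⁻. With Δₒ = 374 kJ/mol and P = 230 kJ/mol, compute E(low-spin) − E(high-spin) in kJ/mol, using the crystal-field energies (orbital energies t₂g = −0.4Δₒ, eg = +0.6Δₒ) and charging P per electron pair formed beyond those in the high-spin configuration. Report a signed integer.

Ligand charges: 2×(+0) from CO and 4×(-1) from CN⁻ sum to -4; with overall charge -2, Cr is +2.
Group 6 minus oxidation state +2 gives a d⁴ configuration for Cr²⁺.
High-spin: t₂g³ eg¹, CFSE = -0.6Δₒ = -224 kJ/mol.
For low-spin the configuration is t₂g⁴ eg⁰: orbital energy -1.6 × 374 = -598 kJ/mol, and 1 additional pair relative to high-spin adds 230 kJ/mol, giving -368 kJ/mol.
The difference is -368 − (-224) = -144 kJ/mol, so low-spin lies lower.

-144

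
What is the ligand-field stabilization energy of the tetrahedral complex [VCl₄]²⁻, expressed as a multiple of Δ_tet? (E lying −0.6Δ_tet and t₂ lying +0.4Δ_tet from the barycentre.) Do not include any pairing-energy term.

-0.8 Δ_tet

Each Cl⁻ contributes -1; 4 × (-1) = -4. With overall charge -2, V is in the +2 oxidation state.
V is in group 5, so V²⁺ is d³ (5 − 2 = 3).
Tetrahedral fields are weak (Δₜ ≈ 4/9 Δₒ), so electrons fill high-spin.
Configuration: e² t₂¹.
CFSE = 2(-0.6Δ_tet) + 1(0.4Δ_tet) = -1.2Δ_tet + 0.4Δ_tet = -0.8Δ_tet.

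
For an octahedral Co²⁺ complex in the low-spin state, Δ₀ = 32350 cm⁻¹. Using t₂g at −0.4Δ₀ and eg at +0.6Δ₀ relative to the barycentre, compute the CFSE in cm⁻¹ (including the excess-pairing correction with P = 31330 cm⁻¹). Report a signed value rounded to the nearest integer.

Co is in group 9, so Co²⁺ is d⁷ (9 − 2 = 7).
Electron filling gives t₂g⁶ eg¹.
The orbital stabilization is -1.8Δ₀ = -1.8 × 32350 = -58230 cm⁻¹.
Relative to high-spin t₂g⁵ eg² (2 paired), the low-spin configuration has 1 additional pair, contributing +1 × 31330 = +31330 cm⁻¹.
Net CFSE = -58230 + 31330 = -26900 cm⁻¹.

-26900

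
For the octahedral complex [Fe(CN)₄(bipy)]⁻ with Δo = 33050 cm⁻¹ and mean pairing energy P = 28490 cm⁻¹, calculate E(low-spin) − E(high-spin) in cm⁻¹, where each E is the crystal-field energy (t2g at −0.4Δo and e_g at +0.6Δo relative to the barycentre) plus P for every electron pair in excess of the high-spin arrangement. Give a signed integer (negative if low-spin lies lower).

Ligand charges: 4×(-1) from CN⁻ and 1×(+0) from bipy sum to -4; with overall charge -1, Fe is +3.
Fe sits in group 8; removing 3 electrons leaves Fe³⁺ with 8 − 3 = 5 d electrons.
High-spin: t2g^3 e_g^2, CFSE = 0.0Δo = 0 cm⁻¹.
For low-spin the configuration is t2g^5 e_g^0: orbital energy -2.0 × 33050 = -66100 cm⁻¹, and 2 additional pairs relative to high-spin add 56980 cm⁻¹, giving -9120 cm⁻¹.
E(LS) − E(HS) = -9120 − (0) = -9120 cm⁻¹.

-9120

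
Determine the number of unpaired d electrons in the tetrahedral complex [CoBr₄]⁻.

Each Br⁻ contributes -1; 4 × (-1) = -4. With overall charge -1, Co is in the +3 oxidation state.
Group 9 minus oxidation state +3 gives a d⁶ configuration for Co³⁺.
With tetrahedral geometry the complex is necessarily high-spin.
Configuration: e³ t₂³, giving 4 unpaired electrons.

4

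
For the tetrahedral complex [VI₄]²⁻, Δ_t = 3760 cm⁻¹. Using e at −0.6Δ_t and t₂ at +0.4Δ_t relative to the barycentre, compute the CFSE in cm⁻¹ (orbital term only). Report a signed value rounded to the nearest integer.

-3008

Each I⁻ contributes -1; 4 × (-1) = -4. With overall charge -2, V is in the +2 oxidation state.
V sits in group 5; removing 2 electrons leaves V²⁺ with 5 − 2 = 3 d electrons.
Tetrahedral splitting is small, so the complex is high-spin.
Electron filling gives e² t₂¹.
CFSE(orbital) = 2×(-0.6Δ_t) + 1×(0.4Δ_t) = -0.8Δ_t; with Δ_t = 3760 cm⁻¹ that is -3008 cm⁻¹.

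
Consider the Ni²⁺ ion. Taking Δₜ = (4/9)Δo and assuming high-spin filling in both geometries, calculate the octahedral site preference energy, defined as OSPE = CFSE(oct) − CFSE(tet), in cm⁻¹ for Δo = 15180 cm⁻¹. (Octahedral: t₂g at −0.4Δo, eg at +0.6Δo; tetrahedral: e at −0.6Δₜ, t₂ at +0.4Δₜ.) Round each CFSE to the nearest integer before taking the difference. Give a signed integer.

-12819

Ni is in group 10, so Ni²⁺ is d⁸ (10 − 2 = 8).
In an octahedral site d⁸ (HS) is t2g^6 e_g^2, giving CFSE(oct) = -1.2Δo = -18216 cm⁻¹.
In a tetrahedral site the filling is e^4 t2^4: CFSE(tet) = -0.8Δₜ = -0.8 × (4/9)(15180) = -5397 cm⁻¹.
OSPE = CFSE(oct) − CFSE(tet) = -18216 − (-5397) = -12819 cm⁻¹.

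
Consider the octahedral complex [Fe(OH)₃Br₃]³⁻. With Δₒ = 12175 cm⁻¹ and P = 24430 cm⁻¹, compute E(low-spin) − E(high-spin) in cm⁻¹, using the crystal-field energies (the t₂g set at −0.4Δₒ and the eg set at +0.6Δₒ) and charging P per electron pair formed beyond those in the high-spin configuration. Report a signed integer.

Ligand charges: 3×(-1) from OH⁻ and 3×(-1) from Br⁻ sum to -6; with overall charge -3, Fe is +3.
Fe³⁺: group 8, so d-count = 8 − 3 = 5.
In the high-spin limit (t₂g³ eg²) the orbital term is 0.0Δₒ = 0 cm⁻¹, with no excess pairing.
For low-spin the configuration is t₂g⁵ eg⁰: orbital energy -2.0 × 12175 = -24350 cm⁻¹, and 2 additional pairs relative to high-spin add 48860 cm⁻¹, giving 24510 cm⁻¹.
E(LS) − E(HS) = 24510 − (0) = 24510 cm⁻¹.

24510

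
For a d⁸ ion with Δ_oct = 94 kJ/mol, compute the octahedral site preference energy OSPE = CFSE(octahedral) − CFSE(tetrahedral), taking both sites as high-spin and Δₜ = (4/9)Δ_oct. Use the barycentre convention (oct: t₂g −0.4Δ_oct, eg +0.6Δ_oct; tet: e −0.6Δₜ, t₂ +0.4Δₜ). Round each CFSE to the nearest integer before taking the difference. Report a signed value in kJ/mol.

Octahedral (high-spin): t2g^6 e_g^2, CFSE = 6(−0.4) + 2(+0.6) = -1.2Δ_oct = -1.2 × 94 = -113 kJ/mol.
In a tetrahedral site the filling is e^4 t2^4: CFSE(tet) = -0.8Δₜ = -0.8 × (4/9)(94) = -33 kJ/mol.
OSPE = CFSE(oct) − CFSE(tet) = -113 − (-33) = -80 kJ/mol.

-80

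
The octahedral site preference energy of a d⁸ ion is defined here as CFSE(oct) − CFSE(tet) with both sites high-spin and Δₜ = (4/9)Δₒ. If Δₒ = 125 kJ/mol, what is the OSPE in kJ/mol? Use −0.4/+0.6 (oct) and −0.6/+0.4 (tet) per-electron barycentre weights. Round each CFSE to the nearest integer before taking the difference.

-106

Octahedral high-spin t2g^6 e_g^2: CFSE = -1.2 × 125 = -150 kJ/mol.
In a tetrahedral site the filling is e^4 t2^4: CFSE(tet) = -0.8Δₜ = -0.8 × (4/9)(125) = -44 kJ/mol.
OSPE = -150 − (-44) = -106 kJ/mol.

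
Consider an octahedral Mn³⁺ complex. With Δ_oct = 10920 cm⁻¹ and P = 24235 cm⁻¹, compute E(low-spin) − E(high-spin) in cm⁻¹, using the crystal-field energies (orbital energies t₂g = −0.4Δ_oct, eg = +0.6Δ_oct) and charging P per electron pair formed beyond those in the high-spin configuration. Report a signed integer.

13315

Mn is in group 7, so Mn³⁺ is d⁴ (7 − 3 = 4).
In the high-spin limit (t₂g³ eg¹) the orbital term is -0.6Δ_oct = -6552 cm⁻¹, with no excess pairing.
Low-spin: t₂g⁴ eg⁰, orbital CFSE = -1.6Δ_oct = -17472 cm⁻¹; plus 1 excess pair × P = +24235 cm⁻¹; total 6763 cm⁻¹.
E(LS) − E(HS) = 6763 − (-6552) = 13315 cm⁻¹.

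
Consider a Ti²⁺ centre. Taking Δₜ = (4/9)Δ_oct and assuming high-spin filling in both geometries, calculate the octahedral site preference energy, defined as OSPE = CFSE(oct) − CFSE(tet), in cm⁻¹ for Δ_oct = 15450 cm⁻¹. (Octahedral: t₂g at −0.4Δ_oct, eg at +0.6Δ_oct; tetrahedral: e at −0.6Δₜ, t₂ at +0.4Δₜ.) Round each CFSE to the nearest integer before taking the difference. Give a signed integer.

-4120

Ti sits in group 4; removing 2 electrons leaves Ti²⁺ with 4 − 2 = 2 d electrons.
Octahedral (high-spin): t₂g² eg⁰, CFSE = 2(−0.4) + 0(+0.6) = -0.8Δ_oct = -0.8 × 15450 = -12360 cm⁻¹.
Tetrahedral: e² t₂⁰, CFSE = 2(−0.6) + 0(+0.4) = -1.2Δₜ = -1.2 × (4/9) × 15450 = -8240 cm⁻¹.
OSPE = CFSE(oct) − CFSE(tet) = -12360 − (-8240) = -4120 cm⁻¹.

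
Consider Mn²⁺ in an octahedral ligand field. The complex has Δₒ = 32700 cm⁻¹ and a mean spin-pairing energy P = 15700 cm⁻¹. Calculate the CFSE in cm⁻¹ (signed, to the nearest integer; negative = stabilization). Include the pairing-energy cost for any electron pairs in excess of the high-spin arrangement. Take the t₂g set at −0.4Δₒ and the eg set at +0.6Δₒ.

-34000

Mn is in group 7, so Mn²⁺ is d⁵ (7 − 2 = 5).
Here Δₒ > P (32700 > 15700), so the low-spin state is favoured.
That gives t₂g⁵ eg⁰.
Orbital CFSE = -2.0Δₒ = -2.0 × 32700 = -65400 cm⁻¹.
Excess pairs vs high-spin: 2 − 0 = 2; pairing cost = +31400 cm⁻¹.
Net CFSE = -65400 + 31400 = -34000 cm⁻¹.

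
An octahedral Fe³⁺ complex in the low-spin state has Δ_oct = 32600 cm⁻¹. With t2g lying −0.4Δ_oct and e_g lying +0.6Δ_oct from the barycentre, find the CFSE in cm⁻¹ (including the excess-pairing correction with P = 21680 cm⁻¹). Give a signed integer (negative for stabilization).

-21840

Fe is in group 8, so Fe³⁺ is d⁵ (8 − 3 = 5).
Configuration: t2g^5 e_g^0.
The orbital stabilization is -2.0Δ_oct = -2.0 × 32600 = -65200 cm⁻¹.
High-spin d⁵ would be t2g^3 e_g^2 with 0 pairs; low-spin has 2, so 2 excess pairs cost +2P = +43360 cm⁻¹.
Combining: -65200 + 43360 = -21840 cm⁻¹.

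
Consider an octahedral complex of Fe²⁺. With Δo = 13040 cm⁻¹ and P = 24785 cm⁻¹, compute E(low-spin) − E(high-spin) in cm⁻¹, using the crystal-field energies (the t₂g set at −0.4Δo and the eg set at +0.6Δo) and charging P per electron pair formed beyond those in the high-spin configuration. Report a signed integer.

23490

Group 8 minus oxidation state +2 gives a d⁶ configuration for Fe²⁺.
High-spin d⁶ fills as t₂g⁴ eg² with CFSE 4(−0.4) + 2(+0.6) = -0.4Δo = -5216 cm⁻¹.
Low-spin t₂g⁶ eg⁰ gives -2.4Δo = -31296 cm⁻¹, but forming 2 extra pairs costs 2P = 49570 cm⁻¹, so E(LS) = -31296 + 49570 = 18274 cm⁻¹.
E(LS) − E(HS) = 18274 − (-5216) = 23490 cm⁻¹.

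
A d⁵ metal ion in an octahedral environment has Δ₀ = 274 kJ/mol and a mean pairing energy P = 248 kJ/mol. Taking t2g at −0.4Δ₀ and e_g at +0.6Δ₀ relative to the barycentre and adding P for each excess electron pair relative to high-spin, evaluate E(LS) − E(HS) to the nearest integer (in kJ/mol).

In the high-spin limit (t2g^3 e_g^2) the orbital term is 0.0Δ₀ = 0 kJ/mol, with no excess pairing.
Low-spin t2g^5 e_g^0 gives -2.0Δ₀ = -548 kJ/mol, but forming 2 extra pairs costs 2P = 496 kJ/mol, so E(LS) = -548 + 496 = -52 kJ/mol.
The difference is -52 − (0) = -52 kJ/mol, so low-spin lies lower.

-52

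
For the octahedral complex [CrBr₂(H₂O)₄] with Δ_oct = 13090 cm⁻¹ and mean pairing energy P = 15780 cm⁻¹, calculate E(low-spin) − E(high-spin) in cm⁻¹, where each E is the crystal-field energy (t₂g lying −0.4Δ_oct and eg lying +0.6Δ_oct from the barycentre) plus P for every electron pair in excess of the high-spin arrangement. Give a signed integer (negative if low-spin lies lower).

Ligand charges: 2×(-1) from Br⁻ and 4×(+0) from H₂O sum to -2; with overall charge +0, Cr is +2.
Group 6 minus oxidation state +2 gives a d⁴ configuration for Cr²⁺.
High-spin: t₂g³ eg¹, CFSE = -0.6Δ_oct = -7854 cm⁻¹.
Low-spin: t₂g⁴ eg⁰, orbital CFSE = -1.6Δ_oct = -20944 cm⁻¹; plus 1 excess pair × P = +15780 cm⁻¹; total -5164 cm⁻¹.
E(LS) − E(HS) = -5164 − (-7854) = 2690 cm⁻¹.

2690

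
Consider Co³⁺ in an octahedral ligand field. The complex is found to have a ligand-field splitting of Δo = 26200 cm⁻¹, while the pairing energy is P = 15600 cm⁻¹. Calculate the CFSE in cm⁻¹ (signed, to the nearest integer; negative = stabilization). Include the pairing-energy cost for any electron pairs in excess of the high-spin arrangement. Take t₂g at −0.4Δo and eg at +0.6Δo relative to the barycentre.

Co³⁺: group 9, so d-count = 9 − 3 = 6.
Δo > P, so pairing is preferred: the ground state is low-spin.
That gives t₂g⁶ eg⁰.
Orbital CFSE = -2.4Δo = -2.4 × 26200 = -62880 cm⁻¹.
Excess pairs vs high-spin: 3 − 1 = 2; pairing cost = +31200 cm⁻¹.
Net CFSE = -62880 + 31200 = -31680 cm⁻¹.

-31680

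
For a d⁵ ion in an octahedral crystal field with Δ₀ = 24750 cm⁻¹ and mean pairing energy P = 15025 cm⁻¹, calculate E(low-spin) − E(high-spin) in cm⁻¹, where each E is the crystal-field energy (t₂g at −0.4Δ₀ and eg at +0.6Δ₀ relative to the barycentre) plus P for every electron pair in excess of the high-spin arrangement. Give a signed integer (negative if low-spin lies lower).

In the high-spin limit (t₂g³ eg²) the orbital term is 0.0Δ₀ = 0 cm⁻¹, with no excess pairing.
Low-spin: t₂g⁵ eg⁰, orbital CFSE = -2.0Δ₀ = -49500 cm⁻¹; plus 2 excess pairs × P = +30050 cm⁻¹; total -19450 cm⁻¹.
Thus E(LS) − E(HS) = -19450 cm⁻¹.

-19450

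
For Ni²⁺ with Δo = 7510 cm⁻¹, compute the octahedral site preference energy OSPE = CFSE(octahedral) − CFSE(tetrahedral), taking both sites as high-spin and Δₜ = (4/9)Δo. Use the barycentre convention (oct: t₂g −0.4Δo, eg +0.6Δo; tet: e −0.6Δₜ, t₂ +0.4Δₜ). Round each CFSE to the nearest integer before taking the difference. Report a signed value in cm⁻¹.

-6342

Group 10 minus oxidation state +2 gives a d⁸ configuration for Ni²⁺.
Octahedral (high-spin): t₂g⁶ eg², CFSE = 6(−0.4) + 2(+0.6) = -1.2Δo = -1.2 × 7510 = -9012 cm⁻¹.
In a tetrahedral site the filling is e⁴ t₂⁴: CFSE(tet) = -0.8Δₜ = -0.8 × (4/9)(7510) = -2670 cm⁻¹.
OSPE = CFSE(oct) − CFSE(tet) = -9012 − (-2670) = -6342 cm⁻¹.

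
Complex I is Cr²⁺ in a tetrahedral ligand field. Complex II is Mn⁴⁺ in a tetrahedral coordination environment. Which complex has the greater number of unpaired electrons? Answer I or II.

I: Cr is in group 6, so Cr²⁺ is d⁴ (6 − 2 = 4); With tetrahedral geometry the complex is necessarily high-spin; e² t₂² → 4 unpaired.
II: Group 7 minus oxidation state +4 gives a d³ configuration for Mn⁴⁺; Tetrahedral splitting is small, so the complex is high-spin; e² t₂¹ → 3 unpaired.
So I has more unpaired electrons.

I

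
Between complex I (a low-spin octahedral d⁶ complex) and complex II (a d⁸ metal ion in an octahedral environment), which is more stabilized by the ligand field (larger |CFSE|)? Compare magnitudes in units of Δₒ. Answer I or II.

I

I: t₂g⁶ eg⁰, CFSE = -2.4Δₒ.
II: t₂g⁶ eg², CFSE = -1.2Δₒ.
So I has the larger |CFSE|.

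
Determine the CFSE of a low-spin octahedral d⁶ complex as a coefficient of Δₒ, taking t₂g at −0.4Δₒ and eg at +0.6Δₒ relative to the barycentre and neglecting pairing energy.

-2.4 Δₒ

Configuration: t₂g⁶ eg⁰.
CFSE = 6(-0.4Δₒ) + 0(0.6Δₒ) = -2.4Δₒ + 0.0Δₒ = -2.4Δₒ.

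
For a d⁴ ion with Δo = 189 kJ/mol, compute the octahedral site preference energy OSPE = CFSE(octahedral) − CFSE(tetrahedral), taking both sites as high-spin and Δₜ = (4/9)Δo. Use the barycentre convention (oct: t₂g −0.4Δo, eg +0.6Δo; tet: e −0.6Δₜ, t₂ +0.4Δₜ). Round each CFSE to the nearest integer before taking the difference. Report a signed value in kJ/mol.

Octahedral high-spin t₂g³ eg¹: CFSE = -0.6 × 189 = -113 kJ/mol.
Tetrahedral e² t₂² gives -0.4Δₜ = -0.4 × (4/9) × 189 = -34 kJ/mol.
OSPE = CFSE(oct) − CFSE(tet) = -113 − (-34) = -79 kJ/mol.

-79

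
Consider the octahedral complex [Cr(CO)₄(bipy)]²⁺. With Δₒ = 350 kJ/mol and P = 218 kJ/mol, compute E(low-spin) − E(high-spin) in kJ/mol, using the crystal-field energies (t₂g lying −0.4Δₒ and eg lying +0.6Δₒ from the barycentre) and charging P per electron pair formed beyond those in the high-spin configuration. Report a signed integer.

Ligand charges: 4×(+0) from CO and 1×(+0) from bipy sum to +0; with overall charge +2, Cr is +2.
Group 6 minus oxidation state +2 gives a d⁴ configuration for Cr²⁺.
In the high-spin limit (t₂g³ eg¹) the orbital term is -0.6Δₒ = -210 kJ/mol, with no excess pairing.
Low-spin: t₂g⁴ eg⁰, orbital CFSE = -1.6Δₒ = -560 kJ/mol; plus 1 excess pair × P = +218 kJ/mol; total -342 kJ/mol.
Thus E(LS) − E(HS) = -132 kJ/mol.

-132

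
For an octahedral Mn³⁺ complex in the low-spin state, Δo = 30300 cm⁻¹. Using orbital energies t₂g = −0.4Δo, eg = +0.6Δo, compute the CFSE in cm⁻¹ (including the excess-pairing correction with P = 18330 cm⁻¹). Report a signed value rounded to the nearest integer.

-30150

Mn is in group 7, so Mn³⁺ is d⁴ (7 − 3 = 4).
Configuration: t₂g⁴ eg⁰.
The orbital stabilization is -1.6Δo = -1.6 × 30300 = -48480 cm⁻¹.
Pairing penalty: 1 pair vs 0 in the high-spin reference → 1 extra × P = 18330 cm⁻¹.
Net CFSE = -48480 + 18330 = -30150 cm⁻¹.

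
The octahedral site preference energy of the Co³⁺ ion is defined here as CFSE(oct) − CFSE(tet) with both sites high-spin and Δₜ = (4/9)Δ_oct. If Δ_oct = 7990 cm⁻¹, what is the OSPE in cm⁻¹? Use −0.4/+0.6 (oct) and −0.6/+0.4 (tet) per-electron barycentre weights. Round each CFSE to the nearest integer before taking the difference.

Group 9 minus oxidation state +3 gives a d⁶ configuration for Co³⁺.
Octahedral (high-spin): t₂g⁴ eg², CFSE = 4(−0.4) + 2(+0.6) = -0.4Δ_oct = -0.4 × 7990 = -3196 cm⁻¹.
Tetrahedral: e³ t₂³, CFSE = 3(−0.6) + 3(+0.4) = -0.6Δₜ = -0.6 × (4/9) × 7990 = -2131 cm⁻¹.
OSPE = -3196 − (-2131) = -1065 cm⁻¹.

-1065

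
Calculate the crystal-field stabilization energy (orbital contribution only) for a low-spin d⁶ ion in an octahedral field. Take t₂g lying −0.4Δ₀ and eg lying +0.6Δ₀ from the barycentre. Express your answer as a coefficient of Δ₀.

-2.4 Δ₀

Configuration: t₂g⁶ eg⁰.
CFSE = 6(-0.4Δ₀) + 0(0.6Δ₀) = -2.4Δ₀ + 0.0Δ₀ = -2.4Δ₀.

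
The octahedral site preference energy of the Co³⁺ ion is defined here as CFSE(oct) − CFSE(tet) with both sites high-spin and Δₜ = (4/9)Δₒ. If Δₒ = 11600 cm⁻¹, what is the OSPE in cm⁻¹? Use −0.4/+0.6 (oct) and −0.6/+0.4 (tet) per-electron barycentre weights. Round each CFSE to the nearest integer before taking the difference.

Co³⁺: group 9, so d-count = 9 − 3 = 6.
Octahedral high-spin t₂g⁴ eg²: CFSE = -0.4 × 11600 = -4640 cm⁻¹.
Tetrahedral e³ t₂³ gives -0.6Δₜ = -0.6 × (4/9) × 11600 = -3093 cm⁻¹.
OSPE = -4640 − (-3093) = -1547 cm⁻¹.

-1547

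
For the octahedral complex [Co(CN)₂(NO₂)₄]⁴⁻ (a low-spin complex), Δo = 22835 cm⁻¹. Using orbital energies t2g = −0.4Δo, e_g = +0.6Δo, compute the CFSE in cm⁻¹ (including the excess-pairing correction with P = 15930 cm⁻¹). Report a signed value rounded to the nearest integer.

Ligand charges: 2×(-1) from CN⁻ and 4×(-1) from NO₂⁻ sum to -6; with overall charge -4, Co is +2.
Co²⁺: group 9, so d-count = 9 − 2 = 7.
The d⁷ electrons fill as t2g^6 e_g^1.
CFSE(orbital) = 6×(-0.4Δo) + 1×(0.6Δo) = -1.8Δo; with Δo = 22835 cm⁻¹ that is -41103 cm⁻¹.
Relative to high-spin t2g^5 e_g^2 (2 paired), the low-spin configuration has 1 additional pair, contributing +1 × 15930 = +15930 cm⁻¹.
Overall CFSE = -41103 + 15930 = -25173 cm⁻¹.

-25173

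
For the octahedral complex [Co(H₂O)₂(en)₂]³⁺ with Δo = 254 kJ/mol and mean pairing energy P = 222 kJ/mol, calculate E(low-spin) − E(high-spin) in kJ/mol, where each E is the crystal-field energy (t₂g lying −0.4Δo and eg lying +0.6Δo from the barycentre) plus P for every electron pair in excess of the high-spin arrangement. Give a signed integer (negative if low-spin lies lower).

-64

Ligand charges: 2×(+0) from H₂O and 2×(+0) from en sum to +0; with overall charge +3, Co is +3.
Co sits in group 9; removing 3 electrons leaves Co³⁺ with 9 − 3 = 6 d electrons.
In the high-spin limit (t₂g⁴ eg²) the orbital term is -0.4Δo = -102 kJ/mol, with no excess pairing.
Low-spin t₂g⁶ eg⁰ gives -2.4Δo = -610 kJ/mol, but forming 2 extra pairs costs 2P = 444 kJ/mol, so E(LS) = -610 + 444 = -166 kJ/mol.
E(LS) − E(HS) = -166 − (-102) = -64 kJ/mol.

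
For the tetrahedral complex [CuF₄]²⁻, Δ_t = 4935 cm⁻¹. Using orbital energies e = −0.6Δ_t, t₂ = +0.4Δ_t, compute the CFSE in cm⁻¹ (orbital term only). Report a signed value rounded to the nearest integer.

-1974

Each F⁻ contributes -1; 4 × (-1) = -4. With overall charge -2, Cu is in the +2 oxidation state.
Cu²⁺: group 11, so d-count = 11 − 2 = 9.
Tetrahedral fields are weak (Δₜ ≈ 4/9 Δₒ), so electrons fill high-spin.
Configuration: e⁴ t₂⁵.
CFSE(orbital) = 4×(-0.6Δ_t) + 5×(0.4Δ_t) = -0.4Δ_t; with Δ_t = 4935 cm⁻¹ that is -1974 cm⁻¹.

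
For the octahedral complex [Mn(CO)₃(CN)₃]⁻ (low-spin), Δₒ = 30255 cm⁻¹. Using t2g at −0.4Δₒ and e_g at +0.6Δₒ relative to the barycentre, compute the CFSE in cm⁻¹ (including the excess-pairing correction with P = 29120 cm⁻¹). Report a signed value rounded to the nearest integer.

-2270

Ligand charges: 3×(+0) from CO and 3×(-1) from CN⁻ sum to -3; with overall charge -1, Mn is +2.
Mn²⁺: group 7, so d-count = 7 − 2 = 5.
Configuration: t2g^5 e_g^0.
The orbital stabilization is -2.0Δₒ = -2.0 × 30255 = -60510 cm⁻¹.
Relative to high-spin t2g^3 e_g^2 (0 paired), the low-spin configuration has 2 additional pairs, contributing +2 × 29120 = +58240 cm⁻¹.
Net CFSE = -60510 + 58240 = -2270 cm⁻¹.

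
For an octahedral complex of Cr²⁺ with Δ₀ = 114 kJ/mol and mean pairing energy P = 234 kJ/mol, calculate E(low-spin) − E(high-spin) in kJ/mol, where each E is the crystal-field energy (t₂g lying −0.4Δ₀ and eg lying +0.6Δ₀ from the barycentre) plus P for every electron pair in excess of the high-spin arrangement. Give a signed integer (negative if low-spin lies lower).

Cr is in group 6, so Cr²⁺ is d⁴ (6 − 2 = 4).
High-spin d⁴ fills as t₂g³ eg¹ with CFSE 3(−0.4) + 1(+0.6) = -0.6Δ₀ = -68 kJ/mol.
For low-spin the configuration is t₂g⁴ eg⁰: orbital energy -1.6 × 114 = -182 kJ/mol, and 1 additional pair relative to high-spin adds 234 kJ/mol, giving 52 kJ/mol.
The difference is 52 − (-68) = 120 kJ/mol, so high-spin lies lower.

120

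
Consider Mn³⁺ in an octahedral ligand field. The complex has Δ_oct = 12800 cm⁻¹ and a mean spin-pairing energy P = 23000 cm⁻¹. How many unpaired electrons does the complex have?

4

Mn is in group 7, so Mn³⁺ is d⁴ (7 − 3 = 4).
Here Δ_oct < P (12800 < 23000), so the high-spin state is favoured.
Configuration: t2g^3 e_g^1.
Unpaired electrons: 4.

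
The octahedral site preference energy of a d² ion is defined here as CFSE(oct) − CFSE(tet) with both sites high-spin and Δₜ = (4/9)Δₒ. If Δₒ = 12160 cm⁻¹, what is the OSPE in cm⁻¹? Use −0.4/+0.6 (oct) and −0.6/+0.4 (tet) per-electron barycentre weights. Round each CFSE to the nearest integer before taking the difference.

-3243

In an octahedral site d² (HS) is t₂g² eg⁰, giving CFSE(oct) = -0.8Δₒ = -9728 cm⁻¹.
In a tetrahedral site the filling is e² t₂⁰: CFSE(tet) = -1.2Δₜ = -1.2 × (4/9)(12160) = -6485 cm⁻¹.
OSPE = -9728 − (-6485) = -3243 cm⁻¹.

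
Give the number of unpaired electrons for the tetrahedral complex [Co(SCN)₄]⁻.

Each SCN⁻ contributes -1; 4 × (-1) = -4. With overall charge -1, Co is in the +3 oxidation state.
Co³⁺: group 9, so d-count = 9 − 3 = 6.
Tetrahedral splitting is small, so the complex is high-spin.
Configuration: e³ t₂³, giving 4 unpaired electrons.

4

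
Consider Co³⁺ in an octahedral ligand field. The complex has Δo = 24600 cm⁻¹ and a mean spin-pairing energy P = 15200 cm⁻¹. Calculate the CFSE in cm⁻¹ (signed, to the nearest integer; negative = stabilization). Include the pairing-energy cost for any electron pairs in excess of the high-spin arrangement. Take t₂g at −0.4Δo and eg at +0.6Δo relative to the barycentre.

-28640

Co is in group 9, so Co³⁺ is d⁶ (9 − 3 = 6).
With Δo > P the complex is low-spin.
Configuration: t₂g⁶ eg⁰.
Orbital CFSE = -2.4Δo = -2.4 × 24600 = -59040 cm⁻¹.
Excess pairs vs high-spin: 3 − 1 = 2; pairing cost = +30400 cm⁻¹.
Net CFSE = -59040 + 30400 = -28640 cm⁻¹.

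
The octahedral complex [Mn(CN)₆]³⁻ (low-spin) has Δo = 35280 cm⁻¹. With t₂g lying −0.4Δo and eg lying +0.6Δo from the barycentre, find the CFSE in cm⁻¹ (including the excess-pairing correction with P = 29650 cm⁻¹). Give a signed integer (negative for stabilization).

-26798

Each CN⁻ contributes -1; 6 × (-1) = -6. With overall charge -3, Mn is in the +3 oxidation state.
Group 7 minus oxidation state +3 gives a d⁴ configuration for Mn³⁺.
Electron filling gives t₂g⁴ eg⁰.
Orbital CFSE = 4(-0.4) + 0(0.6) = -1.6Δo = -1.6 × 35280 = -56448 cm⁻¹.
Pairing penalty: 1 pair vs 0 in the high-spin reference → 1 extra × P = 29650 cm⁻¹.
Net CFSE = -56448 + 29650 = -26798 cm⁻¹.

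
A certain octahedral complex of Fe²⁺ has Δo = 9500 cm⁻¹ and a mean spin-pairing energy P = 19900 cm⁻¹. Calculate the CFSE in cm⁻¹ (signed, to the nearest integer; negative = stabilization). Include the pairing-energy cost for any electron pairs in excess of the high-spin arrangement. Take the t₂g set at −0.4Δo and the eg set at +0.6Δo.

Fe sits in group 8; removing 2 electrons leaves Fe²⁺ with 8 − 2 = 6 d electrons.
With Δo < P the complex is high-spin.
Configuration: t₂g⁴ eg².
Orbital CFSE = -0.4Δo = -0.4 × 9500 = -3800 cm⁻¹.
High-spin has no excess pairs, so no pairing correction applies.

-3800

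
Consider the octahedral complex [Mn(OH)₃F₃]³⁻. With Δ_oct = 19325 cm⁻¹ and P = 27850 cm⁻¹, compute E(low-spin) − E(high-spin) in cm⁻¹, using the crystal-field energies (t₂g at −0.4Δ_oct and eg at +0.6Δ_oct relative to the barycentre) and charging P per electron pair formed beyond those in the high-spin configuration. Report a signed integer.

8525

Ligand charges: 3×(-1) from OH⁻ and 3×(-1) from F⁻ sum to -6; with overall charge -3, Mn is +3.
Mn³⁺: group 7, so d-count = 7 − 3 = 4.
High-spin: t₂g³ eg¹, CFSE = -0.6Δ_oct = -11595 cm⁻¹.
Low-spin t₂g⁴ eg⁰ gives -1.6Δ_oct = -30920 cm⁻¹, but forming 1 extra pair costs 1P = 27850 cm⁻¹, so E(LS) = -30920 + 27850 = -3070 cm⁻¹.
The difference is -3070 − (-11595) = 8525 cm⁻¹, so high-spin lies lower.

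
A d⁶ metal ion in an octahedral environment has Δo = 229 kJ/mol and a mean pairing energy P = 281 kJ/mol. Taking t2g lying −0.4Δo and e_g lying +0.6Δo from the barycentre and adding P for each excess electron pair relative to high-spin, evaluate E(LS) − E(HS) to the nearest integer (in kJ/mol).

104

In the high-spin limit (t2g^4 e_g^2) the orbital term is -0.4Δo = -92 kJ/mol, with no excess pairing.
For low-spin the configuration is t2g^6 e_g^0: orbital energy -2.4 × 229 = -550 kJ/mol, and 2 additional pairs relative to high-spin add 562 kJ/mol, giving 12 kJ/mol.
E(LS) − E(HS) = 12 − (-92) = 104 kJ/mol.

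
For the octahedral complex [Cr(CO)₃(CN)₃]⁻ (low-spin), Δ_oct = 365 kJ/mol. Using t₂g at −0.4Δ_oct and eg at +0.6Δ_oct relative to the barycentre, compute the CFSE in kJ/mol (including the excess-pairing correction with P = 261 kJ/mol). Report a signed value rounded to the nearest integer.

Ligand charges: 3×(+0) from CO and 3×(-1) from CN⁻ sum to -3; with overall charge -1, Cr is +2.
Cr²⁺: group 6, so d-count = 6 − 2 = 4.
The d⁴ electrons fill as t₂g⁴ eg⁰.
CFSE(orbital) = 4×(-0.4Δ_oct) + 0×(0.6Δ_oct) = -1.6Δ_oct; with Δ_oct = 365 kJ/mol that is -584 kJ/mol.
Relative to high-spin t₂g³ eg¹ (0 paired), the low-spin configuration has 1 additional pair, contributing +1 × 261 = +261 kJ/mol.
Net CFSE = -584 + 261 = -323 kJ/mol.

-323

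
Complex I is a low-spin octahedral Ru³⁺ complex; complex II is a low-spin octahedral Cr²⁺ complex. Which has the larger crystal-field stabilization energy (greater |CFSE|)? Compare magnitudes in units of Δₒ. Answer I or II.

I: Ru³⁺: group 8, so d-count = 8 − 3 = 5; t2g^5 e_g^0, CFSE = -2.0Δₒ.
II: Cr²⁺: group 6, so d-count = 6 − 2 = 4; t₂g⁴ eg⁰, CFSE = -1.6Δₒ.
So I has the larger |CFSE|.

I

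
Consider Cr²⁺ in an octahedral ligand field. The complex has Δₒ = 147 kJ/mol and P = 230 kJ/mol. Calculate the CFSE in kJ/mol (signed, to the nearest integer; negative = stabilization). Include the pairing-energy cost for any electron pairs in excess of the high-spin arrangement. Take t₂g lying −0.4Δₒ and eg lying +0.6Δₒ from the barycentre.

-88

Cr sits in group 6; removing 2 electrons leaves Cr²⁺ with 6 − 2 = 4 d electrons.
Since Δₒ = 147 kJ/mol < P = 230 kJ/mol, the complex adopts the high-spin configuration.
That gives t₂g³ eg¹.
Orbital CFSE = -0.6Δₒ = -0.6 × 147 = -88 kJ/mol.
High-spin has no excess pairs, so no pairing correction applies.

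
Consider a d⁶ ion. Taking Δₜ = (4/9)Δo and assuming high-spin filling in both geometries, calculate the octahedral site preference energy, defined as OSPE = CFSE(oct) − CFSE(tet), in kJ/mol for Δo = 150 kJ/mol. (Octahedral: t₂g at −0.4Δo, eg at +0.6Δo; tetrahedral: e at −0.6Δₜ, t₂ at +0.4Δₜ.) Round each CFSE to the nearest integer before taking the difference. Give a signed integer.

In an octahedral site d⁶ (HS) is t2g^4 e_g^2, giving CFSE(oct) = -0.4Δo = -60 kJ/mol.
Tetrahedral e^3 t2^3 gives -0.6Δₜ = -0.6 × (4/9) × 150 = -40 kJ/mol.
OSPE = CFSE(oct) − CFSE(tet) = -60 − (-40) = -20 kJ/mol.

-20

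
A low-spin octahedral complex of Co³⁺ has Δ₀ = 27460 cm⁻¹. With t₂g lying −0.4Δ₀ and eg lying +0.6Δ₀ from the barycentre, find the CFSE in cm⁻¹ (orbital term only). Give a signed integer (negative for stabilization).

-65904

Co³⁺: group 9, so d-count = 9 − 3 = 6.
Electron filling gives t₂g⁶ eg⁰.
CFSE(orbital) = 6×(-0.4Δ₀) + 0×(0.6Δ₀) = -2.4Δ₀; with Δ₀ = 27460 cm⁻¹ that is -65904 cm⁻¹.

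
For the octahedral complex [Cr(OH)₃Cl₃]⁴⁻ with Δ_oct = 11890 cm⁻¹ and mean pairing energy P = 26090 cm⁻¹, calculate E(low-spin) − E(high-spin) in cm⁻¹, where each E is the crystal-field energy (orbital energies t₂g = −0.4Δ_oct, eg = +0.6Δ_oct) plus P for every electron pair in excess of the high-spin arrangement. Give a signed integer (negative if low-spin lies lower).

Ligand charges: 3×(-1) from OH⁻ and 3×(-1) from Cl⁻ sum to -6; with overall charge -4, Cr is +2.
Group 6 minus oxidation state +2 gives a d⁴ configuration for Cr²⁺.
High-spin d⁴ fills as t₂g³ eg¹ with CFSE 3(−0.4) + 1(+0.6) = -0.6Δ_oct = -7134 cm⁻¹.
For low-spin the configuration is t₂g⁴ eg⁰: orbital energy -1.6 × 11890 = -19024 cm⁻¹, and 1 additional pair relative to high-spin adds 26090 cm⁻¹, giving 7066 cm⁻¹.
E(LS) − E(HS) = 7066 − (-7134) = 14200 cm⁻¹.

14200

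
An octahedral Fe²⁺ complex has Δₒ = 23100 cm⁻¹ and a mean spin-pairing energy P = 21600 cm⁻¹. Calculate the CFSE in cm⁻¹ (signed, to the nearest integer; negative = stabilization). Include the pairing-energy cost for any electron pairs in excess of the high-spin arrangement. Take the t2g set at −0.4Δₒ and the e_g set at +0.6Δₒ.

-12240

Fe²⁺: group 8, so d-count = 8 − 2 = 6.
Since Δₒ = 23100 cm⁻¹ > P = 21600 cm⁻¹, the complex adopts the low-spin configuration.
That gives t2g^6 e_g^0.
Orbital CFSE = -2.4Δₒ = -2.4 × 23100 = -55440 cm⁻¹.
Excess pairs vs high-spin: 3 − 1 = 2; pairing cost = +43200 cm⁻¹.
Net CFSE = -55440 + 43200 = -12240 cm⁻¹.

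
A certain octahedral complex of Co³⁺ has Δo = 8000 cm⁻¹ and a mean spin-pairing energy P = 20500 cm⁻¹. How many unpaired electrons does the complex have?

Co³⁺: group 9, so d-count = 9 − 3 = 6.
Here Δo < P (8000 < 20500), so the high-spin state is favoured.
That gives t2g^4 e_g^2.
Unpaired electrons: 4.

4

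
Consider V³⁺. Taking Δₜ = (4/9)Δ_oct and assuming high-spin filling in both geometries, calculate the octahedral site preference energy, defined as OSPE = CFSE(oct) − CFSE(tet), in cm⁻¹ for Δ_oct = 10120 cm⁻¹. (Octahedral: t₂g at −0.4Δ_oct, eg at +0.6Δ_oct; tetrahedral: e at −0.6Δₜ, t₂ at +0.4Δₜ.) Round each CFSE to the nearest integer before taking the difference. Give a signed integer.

-2699

V³⁺: group 5, so d-count = 5 − 3 = 2.
In an octahedral site d² (HS) is t₂g² eg⁰, giving CFSE(oct) = -0.8Δ_oct = -8096 cm⁻¹.
Tetrahedral: e² t₂⁰, CFSE = 2(−0.6) + 0(+0.4) = -1.2Δₜ = -1.2 × (4/9) × 10120 = -5397 cm⁻¹.
OSPE = -8096 − (-5397) = -2699 cm⁻¹.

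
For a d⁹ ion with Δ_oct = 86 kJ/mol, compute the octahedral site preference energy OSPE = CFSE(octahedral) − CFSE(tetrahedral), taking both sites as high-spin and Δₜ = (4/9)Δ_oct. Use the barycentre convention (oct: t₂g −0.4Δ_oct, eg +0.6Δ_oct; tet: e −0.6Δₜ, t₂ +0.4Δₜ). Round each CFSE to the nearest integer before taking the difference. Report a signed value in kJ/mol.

In an octahedral site d⁹ (HS) is t2g^6 e_g^3, giving CFSE(oct) = -0.6Δ_oct = -52 kJ/mol.
In a tetrahedral site the filling is e^4 t2^5: CFSE(tet) = -0.4Δₜ = -0.4 × (4/9)(86) = -15 kJ/mol.
OSPE = -52 − (-15) = -37 kJ/mol.

-37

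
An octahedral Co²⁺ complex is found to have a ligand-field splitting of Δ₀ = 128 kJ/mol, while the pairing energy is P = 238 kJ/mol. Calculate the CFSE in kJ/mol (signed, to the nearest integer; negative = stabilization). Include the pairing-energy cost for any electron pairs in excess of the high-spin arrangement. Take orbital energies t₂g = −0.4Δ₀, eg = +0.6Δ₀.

-102

Co²⁺: group 9, so d-count = 9 − 2 = 7.
Here Δ₀ < P (128 < 238), so the high-spin state is favoured.
Filling d⁷ accordingly: t₂g⁵ eg².
Orbital CFSE = -0.8Δ₀ = -0.8 × 128 = -102 kJ/mol.
High-spin has no excess pairs, so no pairing correction applies.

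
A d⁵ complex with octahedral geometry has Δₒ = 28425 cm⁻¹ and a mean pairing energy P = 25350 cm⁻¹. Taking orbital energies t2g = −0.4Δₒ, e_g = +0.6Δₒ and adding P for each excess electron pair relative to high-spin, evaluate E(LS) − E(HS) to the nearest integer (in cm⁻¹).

In the high-spin limit (t2g^3 e_g^2) the orbital term is 0.0Δₒ = 0 cm⁻¹, with no excess pairing.
Low-spin: t2g^5 e_g^0, orbital CFSE = -2.0Δₒ = -56850 cm⁻¹; plus 2 excess pairs × P = +50700 cm⁻¹; total -6150 cm⁻¹.
The difference is -6150 − (0) = -6150 cm⁻¹, so low-spin lies lower.

-6150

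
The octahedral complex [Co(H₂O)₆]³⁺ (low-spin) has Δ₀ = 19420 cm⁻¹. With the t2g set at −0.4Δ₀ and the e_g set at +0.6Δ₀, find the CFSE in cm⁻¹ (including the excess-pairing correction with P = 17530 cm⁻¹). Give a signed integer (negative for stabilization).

-11548

H₂O is neutral, so the +3 overall charge sits on Co: oxidation state +3.
Co is in group 9, so Co³⁺ is d⁶ (9 − 3 = 6).
Configuration: t2g^6 e_g^0.
Orbital CFSE = 6(-0.4) + 0(0.6) = -2.4Δ₀ = -2.4 × 19420 = -46608 cm⁻¹.
High-spin d⁶ would be t2g^4 e_g^2 with 1 pair; low-spin has 3, so 2 excess pairs cost +2P = +35060 cm⁻¹.
Combining: -46608 + 35060 = -11548 cm⁻¹.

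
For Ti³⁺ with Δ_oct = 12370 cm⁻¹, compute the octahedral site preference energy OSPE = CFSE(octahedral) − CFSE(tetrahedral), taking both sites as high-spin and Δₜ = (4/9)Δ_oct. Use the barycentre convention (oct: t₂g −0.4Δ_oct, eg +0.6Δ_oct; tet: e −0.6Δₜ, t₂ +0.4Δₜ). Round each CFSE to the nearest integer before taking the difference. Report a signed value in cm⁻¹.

-1649

Group 4 minus oxidation state +3 gives a d¹ configuration for Ti³⁺.
Octahedral (high-spin): t2g^1 e_g^0, CFSE = 1(−0.4) + 0(+0.6) = -0.4Δ_oct = -0.4 × 12370 = -4948 cm⁻¹.
Tetrahedral: e^1 t2^0, CFSE = 1(−0.6) + 0(+0.4) = -0.6Δₜ = -0.6 × (4/9) × 12370 = -3299 cm⁻¹.
OSPE = -4948 − (-3299) = -1649 cm⁻¹.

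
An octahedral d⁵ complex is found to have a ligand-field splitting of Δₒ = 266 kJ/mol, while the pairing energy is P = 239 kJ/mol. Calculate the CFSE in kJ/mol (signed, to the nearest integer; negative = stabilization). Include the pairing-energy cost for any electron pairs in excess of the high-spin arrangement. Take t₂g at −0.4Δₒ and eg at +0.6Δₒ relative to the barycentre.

Since Δₒ = 266 kJ/mol > P = 239 kJ/mol, the complex adopts the low-spin configuration.
Filling d⁵ accordingly: t₂g⁵ eg⁰.
Orbital CFSE = -2.0Δₒ = -2.0 × 266 = -532 kJ/mol.
Excess pairs vs high-spin: 2 − 0 = 2; pairing cost = +478 kJ/mol.
Net CFSE = -532 + 478 = -54 kJ/mol.

-54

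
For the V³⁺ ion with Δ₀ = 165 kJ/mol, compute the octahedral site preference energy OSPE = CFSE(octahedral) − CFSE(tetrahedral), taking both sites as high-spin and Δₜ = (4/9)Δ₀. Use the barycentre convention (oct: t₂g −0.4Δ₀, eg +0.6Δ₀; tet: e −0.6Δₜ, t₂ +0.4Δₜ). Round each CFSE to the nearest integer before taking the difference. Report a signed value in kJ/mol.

-44

V sits in group 5; removing 3 electrons leaves V³⁺ with 5 − 3 = 2 d electrons.
Octahedral (high-spin): t2g^2 e_g^0, CFSE = 2(−0.4) + 0(+0.6) = -0.8Δ₀ = -0.8 × 165 = -132 kJ/mol.
Tetrahedral: e^2 t2^0, CFSE = 2(−0.6) + 0(+0.4) = -1.2Δₜ = -1.2 × (4/9) × 165 = -88 kJ/mol.
OSPE = -132 − (-88) = -44 kJ/mol.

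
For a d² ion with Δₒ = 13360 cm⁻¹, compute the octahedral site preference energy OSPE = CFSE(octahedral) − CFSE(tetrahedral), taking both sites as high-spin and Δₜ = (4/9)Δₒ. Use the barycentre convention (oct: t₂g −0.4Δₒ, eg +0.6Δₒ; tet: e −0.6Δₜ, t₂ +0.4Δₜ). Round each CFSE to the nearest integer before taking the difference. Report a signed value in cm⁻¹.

Octahedral (high-spin): t2g^2 e_g^0, CFSE = 2(−0.4) + 0(+0.6) = -0.8Δₒ = -0.8 × 13360 = -10688 cm⁻¹.
Tetrahedral: e^2 t2^0, CFSE = 2(−0.6) + 0(+0.4) = -1.2Δₜ = -1.2 × (4/9) × 13360 = -7125 cm⁻¹.
OSPE = -10688 − (-7125) = -3563 cm⁻¹.

-3563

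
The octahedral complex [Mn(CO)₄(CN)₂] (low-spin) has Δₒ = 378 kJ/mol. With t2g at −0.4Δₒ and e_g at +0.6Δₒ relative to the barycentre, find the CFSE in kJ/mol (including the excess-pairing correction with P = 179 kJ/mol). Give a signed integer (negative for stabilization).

-398

Ligand charges: 4×(+0) from CO and 2×(-1) from CN⁻ sum to -2; with overall charge +0, Mn is +2.
Mn sits in group 7; removing 2 electrons leaves Mn²⁺ with 7 − 2 = 5 d electrons.
Configuration: t2g^5 e_g^0.
The orbital stabilization is -2.0Δₒ = -2.0 × 378 = -756 kJ/mol.
Pairing penalty: 2 pairs vs 0 in the high-spin reference → 2 extra × P = 358 kJ/mol.
Combining: -756 + 358 = -398 kJ/mol.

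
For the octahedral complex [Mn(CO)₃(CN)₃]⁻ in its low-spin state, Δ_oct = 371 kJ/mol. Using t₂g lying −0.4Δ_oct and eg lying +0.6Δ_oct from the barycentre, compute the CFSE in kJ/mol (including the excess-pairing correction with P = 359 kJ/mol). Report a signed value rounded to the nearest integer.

-24

Ligand charges: 3×(+0) from CO and 3×(-1) from CN⁻ sum to -3; with overall charge -1, Mn is +2.
Mn sits in group 7; removing 2 electrons leaves Mn²⁺ with 7 − 2 = 5 d electrons.
Configuration: t₂g⁵ eg⁰.
CFSE(orbital) = 5×(-0.4Δ_oct) + 0×(0.6Δ_oct) = -2.0Δ_oct; with Δ_oct = 371 kJ/mol that is -742 kJ/mol.
High-spin d⁵ would be t₂g³ eg² with 0 pairs; low-spin has 2, so 2 excess pairs cost +2P = +718 kJ/mol.
Overall CFSE = -742 + 718 = -24 kJ/mol.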